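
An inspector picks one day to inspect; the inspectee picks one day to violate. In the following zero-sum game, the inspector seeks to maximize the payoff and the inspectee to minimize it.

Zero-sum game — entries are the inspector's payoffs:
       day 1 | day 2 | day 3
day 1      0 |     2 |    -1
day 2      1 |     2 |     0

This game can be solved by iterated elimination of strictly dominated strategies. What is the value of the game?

Column day 2 is strictly dominated by day 1 for the inspectee (0<2, 1<2); eliminate day 2.
Column day 1 is strictly dominated by day 3 for the inspectee (-1<0, 0<1); eliminate day 1.
Row day 1 is strictly dominated by row day 2 (0>-1); eliminate day 1.
Only (day 2, day 3) remains, with payoff 0.

0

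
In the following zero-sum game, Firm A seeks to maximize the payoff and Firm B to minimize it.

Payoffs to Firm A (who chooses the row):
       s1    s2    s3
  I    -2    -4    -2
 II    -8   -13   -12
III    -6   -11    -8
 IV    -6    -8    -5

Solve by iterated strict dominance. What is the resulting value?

Column s3 is strictly dominated by s2 for Firm B (-4<-2, -13<-12, -11<-8, -8<-5); eliminate s3.
Row IV is strictly dominated by row I (-2>-6, -4>-8); eliminate IV.
Row III is strictly dominated by row I (-2>-6, -4>-11); eliminate III.
Row II is strictly dominated by row I (-2>-8, -4>-13); eliminate II.
Column s1 is strictly dominated by s2 for Firm B (-4<-2); eliminate s1.
Only (I, s2) remains, with payoff -4.

-4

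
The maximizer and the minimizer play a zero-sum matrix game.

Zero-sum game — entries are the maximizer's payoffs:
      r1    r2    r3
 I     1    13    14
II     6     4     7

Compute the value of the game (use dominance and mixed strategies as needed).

Column r3 is strictly dominated by r2 for the minimizer (it gives the maximizer more in every row).
The remaining 2×2 game on (I, II) × (r1, r2) has no saddle point. Let the maximizer play I with probability p; indifference gives p + 6(1−p) = 13p + 4(1−p), so p = 1/7.
Similarly the minimizer's optimal q on r1 is 9/14, and the value is 1·(9/14) + (13)·(5/14) = 37/7.

37/7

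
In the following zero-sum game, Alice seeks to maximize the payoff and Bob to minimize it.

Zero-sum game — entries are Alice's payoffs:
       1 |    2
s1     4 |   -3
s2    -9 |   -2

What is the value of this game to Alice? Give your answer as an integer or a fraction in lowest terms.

-5/2

Row minima are -3 and -9, so Alice's maximin is -3; column maxima are 4 and -2, so Bob's minimax is -2. These differ, so the equilibrium is in mixed strategies.
Let Alice play s1 with probability p. Bob is indifferent when 4p − 9(1−p) = −3p − 2(1−p), giving p = 1/2.
Let Bob play 1 with probability q. Alice is indifferent when 4q − 3(1−q) = −9q − 2(1−q), giving q = 1/14.
The value is 4·(1/14) + (-3)·(13/14) = -5/2.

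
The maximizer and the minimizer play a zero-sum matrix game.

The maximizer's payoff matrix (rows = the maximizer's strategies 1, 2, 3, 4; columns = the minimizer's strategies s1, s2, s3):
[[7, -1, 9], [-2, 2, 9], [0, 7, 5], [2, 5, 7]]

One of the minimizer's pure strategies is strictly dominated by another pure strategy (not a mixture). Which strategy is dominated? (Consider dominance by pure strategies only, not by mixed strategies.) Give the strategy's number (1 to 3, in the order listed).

The minimizer prefers columns that give the maximizer less. Compare s3 with s1: 7 < 9, -2 < 9, 0 < 5, 2 < 7.
So s1 strictly dominates s3 for the minimizer; s3 is strictly dominated.

3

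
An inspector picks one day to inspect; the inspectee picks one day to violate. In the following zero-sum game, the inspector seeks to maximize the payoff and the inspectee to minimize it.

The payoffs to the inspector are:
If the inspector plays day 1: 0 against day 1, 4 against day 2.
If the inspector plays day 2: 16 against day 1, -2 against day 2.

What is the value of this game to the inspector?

32/11

Row minima are 0 and -2, so the inspector's maximin is 0; column maxima are 16 and 4, so the inspectee's minimax is 4. These differ, so the equilibrium is in mixed strategies.
Let the inspector play day 1 with probability p. The inspectee is indifferent when 16(1−p) = 4p − 2(1−p), giving p = 9/11.
Let the inspectee play day 1 with probability q. The inspector is indifferent when 4(1−q) = 16q − 2(1−q), giving q = 3/11.
The value is 0·(3/11) + (4)·(8/11) = 32/11.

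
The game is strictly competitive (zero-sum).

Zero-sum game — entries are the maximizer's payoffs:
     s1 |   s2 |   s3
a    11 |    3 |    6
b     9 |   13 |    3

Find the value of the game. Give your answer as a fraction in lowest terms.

Column s1 is strictly dominated by s3 for the minimizer (it gives the maximizer more in every row).
The remaining 2×2 game on (a, b) × (s2, s3) has no saddle point. Let the maximizer play a with probability p; indifference gives 3p + 13(1−p) = 6p + 3(1−p), so p = 10/13.
Similarly the minimizer's optimal q on s2 is 3/13, and the value is 3·(3/13) + (6)·(10/13) = 69/13.

69/13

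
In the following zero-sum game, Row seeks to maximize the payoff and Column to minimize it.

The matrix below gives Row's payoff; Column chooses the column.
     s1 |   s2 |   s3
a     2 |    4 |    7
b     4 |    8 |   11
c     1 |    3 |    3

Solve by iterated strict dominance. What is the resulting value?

4

Column s3 is strictly dominated by s1 for Column (2<7, 4<11, 1<3); eliminate s3.
Row c is strictly dominated by row a (2>1, 4>3); eliminate c.
Row a is strictly dominated by row b (4>2, 8>4); eliminate a.
Column s2 is strictly dominated by s1 for Column (4<8); eliminate s2.
Only (b, s1) remains, with payoff 4.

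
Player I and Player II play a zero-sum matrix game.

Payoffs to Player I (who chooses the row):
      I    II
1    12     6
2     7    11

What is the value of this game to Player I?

9

Row minima are 6 and 7, so Player I's maximin is 7; column maxima are 12 and 11, so Player II's minimax is 11. These differ, so the equilibrium is in mixed strategies.
Let Player I play 1 with probability p. Player II is indifferent when 12p + 7(1−p) = 6p + 11(1−p), giving p = 2/5.
Let Player II play I with probability q. Player I is indifferent when 12q + 6(1−q) = 7q + 11(1−q), giving q = 1/2.
The value is 12·(1/2) + (6)·(1/2) = 9.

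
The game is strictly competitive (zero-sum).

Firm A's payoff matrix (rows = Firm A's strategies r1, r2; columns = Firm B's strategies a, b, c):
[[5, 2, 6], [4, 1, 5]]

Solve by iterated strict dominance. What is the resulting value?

2

Column c is strictly dominated by a for Firm B (5<6, 4<5); eliminate c.
Column a is strictly dominated by b for Firm B (2<5, 1<4); eliminate a.
Row r2 is strictly dominated by row r1 (2>1); eliminate r2.
Only (r1, b) remains, with payoff 2.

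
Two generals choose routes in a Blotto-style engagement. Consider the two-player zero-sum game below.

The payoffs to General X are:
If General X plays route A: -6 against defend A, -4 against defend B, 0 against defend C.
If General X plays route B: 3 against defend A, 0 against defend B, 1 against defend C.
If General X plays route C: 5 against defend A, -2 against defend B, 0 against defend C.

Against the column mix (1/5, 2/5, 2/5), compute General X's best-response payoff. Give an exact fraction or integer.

route A: (-6)·(1/5) + (-4)·(2/5) + (0)·(2/5) = -14/5.
route B: (3)·(1/5) + (0)·(2/5) + (1)·(2/5) = 1.
route C: (5)·(1/5) + (-2)·(2/5) + (0)·(2/5) = 1/5.
The best pure response is route B with expected payoff 1.

1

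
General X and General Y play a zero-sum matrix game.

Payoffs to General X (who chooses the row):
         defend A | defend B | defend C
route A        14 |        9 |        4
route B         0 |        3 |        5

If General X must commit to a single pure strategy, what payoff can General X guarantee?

4

The worst-case payoff for each row is route A: 4, route B: 0.
The best of these is 4.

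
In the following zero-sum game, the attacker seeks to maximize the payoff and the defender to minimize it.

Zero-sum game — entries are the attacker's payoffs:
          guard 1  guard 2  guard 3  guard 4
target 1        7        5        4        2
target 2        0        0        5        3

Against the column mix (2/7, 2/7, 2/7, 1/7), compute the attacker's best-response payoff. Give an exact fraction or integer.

target 1: (7)·(2/7) + (5)·(2/7) + (4)·(2/7) + (2)·(1/7) = 34/7.
target 2: (0)·(2/7) + (0)·(2/7) + (5)·(2/7) + (3)·(1/7) = 13/7.
The best pure response is target 1 with expected payoff 34/7.

34/7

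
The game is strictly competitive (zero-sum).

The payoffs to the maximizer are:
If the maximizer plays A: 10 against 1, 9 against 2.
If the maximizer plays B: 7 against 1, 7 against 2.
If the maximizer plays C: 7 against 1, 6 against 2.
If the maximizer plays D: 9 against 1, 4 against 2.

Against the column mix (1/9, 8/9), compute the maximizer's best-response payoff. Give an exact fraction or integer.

A: (10)·(1/9) + (9)·(8/9) = 82/9.
B: (7)·(1/9) + (7)·(8/9) = 7.
C: (7)·(1/9) + (6)·(8/9) = 55/9.
D: (9)·(1/9) + (4)·(8/9) = 41/9.
The best pure response is A with expected payoff 82/9.

82/9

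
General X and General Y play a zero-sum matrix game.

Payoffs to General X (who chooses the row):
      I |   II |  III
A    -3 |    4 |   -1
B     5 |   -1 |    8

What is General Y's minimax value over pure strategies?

The worst case (largest entry) in each column is I: 5, II: 4, III: 8.
The best (smallest) of these is 4.

4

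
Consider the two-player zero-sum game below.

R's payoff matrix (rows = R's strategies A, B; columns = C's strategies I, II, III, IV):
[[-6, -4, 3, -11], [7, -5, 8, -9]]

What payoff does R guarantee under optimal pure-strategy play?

-9

Row minima: -11, -9 → R's maximin is -9.
Column maxima: 7, -4, 8, -9 → C's minimax is -9.
They coincide at (B, IV), so the value is -9.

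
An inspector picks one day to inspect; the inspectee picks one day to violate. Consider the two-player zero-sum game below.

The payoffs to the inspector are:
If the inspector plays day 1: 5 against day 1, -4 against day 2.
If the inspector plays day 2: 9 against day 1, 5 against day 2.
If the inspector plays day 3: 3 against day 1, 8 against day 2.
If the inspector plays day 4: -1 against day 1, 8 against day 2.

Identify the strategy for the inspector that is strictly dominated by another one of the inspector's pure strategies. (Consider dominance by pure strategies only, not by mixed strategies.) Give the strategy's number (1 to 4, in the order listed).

Compare day 1 with day 2: 9 > 5, 5 > -4.
So day 2 strictly dominates day 1 for the inspector; day 1 is strictly dominated.

1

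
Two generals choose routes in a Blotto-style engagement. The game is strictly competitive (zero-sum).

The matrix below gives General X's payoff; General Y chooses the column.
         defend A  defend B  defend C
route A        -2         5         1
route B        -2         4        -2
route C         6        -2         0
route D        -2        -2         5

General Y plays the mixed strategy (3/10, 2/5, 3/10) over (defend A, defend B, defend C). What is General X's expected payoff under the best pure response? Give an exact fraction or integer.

17/10

route A: (-2)·(3/10) + (5)·(2/5) + (1)·(3/10) = 17/10.
route B: (-2)·(3/10) + (4)·(2/5) + (-2)·(3/10) = 2/5.
route C: (6)·(3/10) + (-2)·(2/5) + (0)·(3/10) = 1.
route D: (-2)·(3/10) + (-2)·(2/5) + (5)·(3/10) = 1/10.
The best pure response is route A with expected payoff 17/10.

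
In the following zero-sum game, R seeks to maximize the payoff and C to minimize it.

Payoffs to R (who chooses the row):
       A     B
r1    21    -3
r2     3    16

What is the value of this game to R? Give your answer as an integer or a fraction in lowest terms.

Row minima are -3 and 3, so R's maximin is 3; column maxima are 21 and 16, so C's minimax is 16. These differ, so the equilibrium is in mixed strategies.
Let R play r1 with probability p. C is indifferent when 21p + 3(1−p) = −3p + 16(1−p), giving p = 13/37.
Let C play A with probability q. R is indifferent when 21q − 3(1−q) = 3q + 16(1−q), giving q = 19/37.
The value is 21·(19/37) + (-3)·(18/37) = 345/37.

345/37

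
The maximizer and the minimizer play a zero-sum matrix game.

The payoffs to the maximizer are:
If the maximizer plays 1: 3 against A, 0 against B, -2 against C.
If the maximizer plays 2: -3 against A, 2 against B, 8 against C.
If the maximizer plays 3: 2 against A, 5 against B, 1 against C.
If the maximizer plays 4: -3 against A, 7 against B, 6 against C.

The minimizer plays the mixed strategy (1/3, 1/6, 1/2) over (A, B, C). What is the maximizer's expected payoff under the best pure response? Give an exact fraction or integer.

10/3

1: (3)·(1/3) + (0)·(1/6) + (-2)·(1/2) = 0.
2: (-3)·(1/3) + (2)·(1/6) + (8)·(1/2) = 10/3.
3: (2)·(1/3) + (5)·(1/6) + (1)·(1/2) = 2.
4: (-3)·(1/3) + (7)·(1/6) + (6)·(1/2) = 19/6.
The best pure response is 2 with expected payoff 10/3.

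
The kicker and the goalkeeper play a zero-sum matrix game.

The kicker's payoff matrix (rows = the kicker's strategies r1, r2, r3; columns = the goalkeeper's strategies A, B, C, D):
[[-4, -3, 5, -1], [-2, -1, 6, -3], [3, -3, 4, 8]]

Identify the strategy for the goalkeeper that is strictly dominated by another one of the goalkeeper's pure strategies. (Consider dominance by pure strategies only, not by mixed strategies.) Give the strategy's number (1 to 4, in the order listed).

3

The goalkeeper prefers columns that give the kicker less. Compare C with A: -4 < 5, -2 < 6, 3 < 4.
So A strictly dominates C for the goalkeeper; C is strictly dominated.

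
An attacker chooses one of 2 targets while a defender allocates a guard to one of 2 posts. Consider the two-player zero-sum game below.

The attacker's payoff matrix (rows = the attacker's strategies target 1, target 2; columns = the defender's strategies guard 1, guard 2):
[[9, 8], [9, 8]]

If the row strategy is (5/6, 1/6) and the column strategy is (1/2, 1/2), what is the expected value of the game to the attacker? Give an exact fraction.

Against (1/2, 1/2), each row's expected payoff is target 1: 17/2; target 2: 17/2.
Taking the (5/6, 1/6)-weighted average: (5/6)·(17/2) + (1/6)·(17/2) = 17/2.

17/2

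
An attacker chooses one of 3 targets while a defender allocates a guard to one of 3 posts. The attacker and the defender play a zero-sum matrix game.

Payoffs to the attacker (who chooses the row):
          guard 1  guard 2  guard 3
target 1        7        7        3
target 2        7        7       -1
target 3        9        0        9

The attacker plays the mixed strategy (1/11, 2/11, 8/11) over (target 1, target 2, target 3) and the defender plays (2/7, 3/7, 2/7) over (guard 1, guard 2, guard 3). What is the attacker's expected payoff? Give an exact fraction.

395/77

Against (2/7, 3/7, 2/7), each row's expected payoff is target 1: 41/7; target 2: 33/7; target 3: 36/7.
Taking the (1/11, 2/11, 8/11)-weighted average: (1/11)·(41/7) + (2/11)·(33/7) + (8/11)·(36/7) = 395/77.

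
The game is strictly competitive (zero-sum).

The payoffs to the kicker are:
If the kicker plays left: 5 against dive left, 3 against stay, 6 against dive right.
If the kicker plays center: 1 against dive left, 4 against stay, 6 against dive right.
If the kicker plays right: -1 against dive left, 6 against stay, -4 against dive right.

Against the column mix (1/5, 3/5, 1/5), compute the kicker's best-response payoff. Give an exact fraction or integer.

4

left: (5)·(1/5) + (3)·(3/5) + (6)·(1/5) = 4.
center: (1)·(1/5) + (4)·(3/5) + (6)·(1/5) = 19/5.
right: (-1)·(1/5) + (6)·(3/5) + (-4)·(1/5) = 13/5.
The best pure response is left with expected payoff 4.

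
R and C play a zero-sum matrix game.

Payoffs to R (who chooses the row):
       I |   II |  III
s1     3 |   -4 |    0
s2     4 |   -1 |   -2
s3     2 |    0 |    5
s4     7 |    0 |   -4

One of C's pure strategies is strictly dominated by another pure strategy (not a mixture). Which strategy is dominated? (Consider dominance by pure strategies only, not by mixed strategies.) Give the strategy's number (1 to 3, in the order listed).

1

C prefers columns that give R less. Compare I with II: -4 < 3, -1 < 4, 0 < 2, 0 < 7.
So II strictly dominates I for C; I is strictly dominated.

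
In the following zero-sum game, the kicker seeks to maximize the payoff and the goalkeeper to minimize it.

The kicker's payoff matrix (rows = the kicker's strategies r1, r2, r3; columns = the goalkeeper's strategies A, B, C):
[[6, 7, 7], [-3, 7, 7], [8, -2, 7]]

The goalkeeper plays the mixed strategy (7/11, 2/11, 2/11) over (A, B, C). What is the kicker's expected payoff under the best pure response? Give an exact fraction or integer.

r1: (6)·(7/11) + (7)·(2/11) + (7)·(2/11) = 70/11.
r2: (-3)·(7/11) + (7)·(2/11) + (7)·(2/11) = 7/11.
r3: (8)·(7/11) + (-2)·(2/11) + (7)·(2/11) = 6.
The best pure response is r1 with expected payoff 70/11.

70/11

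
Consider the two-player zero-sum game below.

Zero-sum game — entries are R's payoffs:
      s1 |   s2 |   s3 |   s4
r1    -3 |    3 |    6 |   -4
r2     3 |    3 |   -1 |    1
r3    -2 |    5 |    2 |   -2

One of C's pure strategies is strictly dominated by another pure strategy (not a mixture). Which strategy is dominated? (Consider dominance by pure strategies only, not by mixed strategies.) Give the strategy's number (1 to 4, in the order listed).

2

C prefers columns that give R less. Compare s2 with s4: -4 < 3, 1 < 3, -2 < 5.
So s4 strictly dominates s2 for C; s2 is strictly dominated.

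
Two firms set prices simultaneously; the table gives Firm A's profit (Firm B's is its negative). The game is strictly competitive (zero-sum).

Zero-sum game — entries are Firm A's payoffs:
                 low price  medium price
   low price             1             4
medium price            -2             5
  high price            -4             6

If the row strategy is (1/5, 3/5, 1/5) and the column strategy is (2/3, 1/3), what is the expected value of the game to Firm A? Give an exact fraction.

7/15

Against (2/3, 1/3), each row's expected payoff is low price: 2; medium price: 1/3; high price: -2/3.
Taking the (1/5, 3/5, 1/5)-weighted average: (1/5)·(2) + (3/5)·(1/3) + (1/5)·(-2/3) = 7/15.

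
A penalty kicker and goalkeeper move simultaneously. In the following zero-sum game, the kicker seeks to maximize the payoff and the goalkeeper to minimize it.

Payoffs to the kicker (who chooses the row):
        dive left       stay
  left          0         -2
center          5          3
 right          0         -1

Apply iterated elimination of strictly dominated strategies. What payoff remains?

3

Row left is strictly dominated by row center (5>0, 3>-2); eliminate left.
Row right is strictly dominated by row center (5>0, 3>-1); eliminate right.
Column dive left is strictly dominated by stay for the goalkeeper (3<5); eliminate dive left.
Only (center, stay) remains, with payoff 3.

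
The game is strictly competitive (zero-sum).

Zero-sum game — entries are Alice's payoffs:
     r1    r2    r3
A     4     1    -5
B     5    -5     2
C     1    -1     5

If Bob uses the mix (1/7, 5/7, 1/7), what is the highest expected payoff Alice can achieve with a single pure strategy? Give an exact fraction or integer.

4/7

A: (4)·(1/7) + (1)·(5/7) + (-5)·(1/7) = 4/7.
B: (5)·(1/7) + (-5)·(5/7) + (2)·(1/7) = -18/7.
C: (1)·(1/7) + (-1)·(5/7) + (5)·(1/7) = 1/7.
The best pure response is A with expected payoff 4/7.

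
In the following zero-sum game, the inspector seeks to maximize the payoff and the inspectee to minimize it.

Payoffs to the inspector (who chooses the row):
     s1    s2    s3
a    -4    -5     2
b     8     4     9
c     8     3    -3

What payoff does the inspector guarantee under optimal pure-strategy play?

4

Row minima: -5, 4, -3 → the inspector's maximin is 4.
Column maxima: 8, 4, 9 → the inspectee's minimax is 4.
They coincide at (b, s2), so the value is 4.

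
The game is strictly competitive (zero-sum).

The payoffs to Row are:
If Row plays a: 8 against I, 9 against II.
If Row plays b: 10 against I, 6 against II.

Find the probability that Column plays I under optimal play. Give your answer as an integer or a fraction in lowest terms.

3/5

Row minima are 8 and 6, so Row's maximin is 8; column maxima are 10 and 9, so Column's minimax is 9. These differ, so the equilibrium is in mixed strategies.
Let Column play I with probability q. Row is indifferent when 8q + 9(1−q) = 10q + 6(1−q), giving q = 3/5.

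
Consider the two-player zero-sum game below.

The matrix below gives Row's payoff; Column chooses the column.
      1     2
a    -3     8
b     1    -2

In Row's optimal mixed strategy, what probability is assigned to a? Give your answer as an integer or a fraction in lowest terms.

3/14

Row minima are -3 and -2, so Row's maximin is -2; column maxima are 1 and 8, so Column's minimax is 1. These differ, so the equilibrium is in mixed strategies.
Let Row play a with probability p. Column is indifferent when −3p + (1−p) = 8p − 2(1−p), giving p = 3/14.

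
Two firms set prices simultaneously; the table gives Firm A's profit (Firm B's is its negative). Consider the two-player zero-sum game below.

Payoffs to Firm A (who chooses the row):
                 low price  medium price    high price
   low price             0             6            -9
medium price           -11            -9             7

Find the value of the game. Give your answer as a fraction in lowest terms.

Column medium price is strictly dominated by low price for Firm B (it gives Firm A more in every row).
The remaining 2×2 game on (low price, medium price) × (low price, high price) has no saddle point. Let Firm A play low price with probability p; indifference gives −11(1−p) = −9p + 7(1−p), so p = 2/3.
Similarly Firm B's optimal q on low price is 16/27, and the value is 0·(16/27) + (-9)·(11/27) = -11/3.

-11/3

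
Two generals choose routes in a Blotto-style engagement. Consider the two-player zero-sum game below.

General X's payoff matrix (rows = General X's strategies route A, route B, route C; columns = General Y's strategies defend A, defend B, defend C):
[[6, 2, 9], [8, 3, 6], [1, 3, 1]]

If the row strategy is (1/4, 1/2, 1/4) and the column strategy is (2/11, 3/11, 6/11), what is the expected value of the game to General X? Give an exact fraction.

211/44

Against (2/11, 3/11, 6/11), each row's expected payoff is route A: 72/11; route B: 61/11; route C: 17/11.
Taking the (1/4, 1/2, 1/4)-weighted average: (1/4)·(72/11) + (1/2)·(61/11) + (1/4)·(17/11) = 211/44.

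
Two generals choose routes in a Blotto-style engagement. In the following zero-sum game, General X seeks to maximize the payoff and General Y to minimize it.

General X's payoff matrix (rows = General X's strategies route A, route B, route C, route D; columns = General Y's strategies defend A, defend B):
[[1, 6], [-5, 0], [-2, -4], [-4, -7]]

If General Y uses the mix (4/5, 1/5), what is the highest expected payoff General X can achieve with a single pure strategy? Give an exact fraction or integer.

2

route A: (1)·(4/5) + (6)·(1/5) = 2.
route B: (-5)·(4/5) + (0)·(1/5) = -4.
route C: (-2)·(4/5) + (-4)·(1/5) = -12/5.
route D: (-4)·(4/5) + (-7)·(1/5) = -23/5.
The best pure response is route A with expected payoff 2.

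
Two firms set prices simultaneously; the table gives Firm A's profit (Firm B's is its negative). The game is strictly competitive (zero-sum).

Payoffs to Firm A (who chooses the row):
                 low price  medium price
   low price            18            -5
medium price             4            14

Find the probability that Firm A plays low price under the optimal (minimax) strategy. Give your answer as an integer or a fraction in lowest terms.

Row minima are -5 and 4, so Firm A's maximin is 4; column maxima are 18 and 14, so Firm B's minimax is 14. These differ, so the equilibrium is in mixed strategies.
Let Firm A play low price with probability p. Firm B is indifferent when 18p + 4(1−p) = −5p + 14(1−p), giving p = 10/33.

10/33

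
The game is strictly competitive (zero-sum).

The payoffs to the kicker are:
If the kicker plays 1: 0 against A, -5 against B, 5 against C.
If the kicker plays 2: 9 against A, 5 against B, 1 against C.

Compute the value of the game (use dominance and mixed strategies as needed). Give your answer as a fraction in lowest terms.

15/7

Column A is strictly dominated by B for the goalkeeper (it gives the kicker more in every row).
The remaining 2×2 game on (1, 2) × (B, C) has no saddle point. Let the kicker play 1 with probability p; indifference gives −5p + 5(1−p) = 5p + (1−p), so p = 2/7.
Similarly the goalkeeper's optimal q on B is 2/7, and the value is -5·(2/7) + (5)·(5/7) = 15/7.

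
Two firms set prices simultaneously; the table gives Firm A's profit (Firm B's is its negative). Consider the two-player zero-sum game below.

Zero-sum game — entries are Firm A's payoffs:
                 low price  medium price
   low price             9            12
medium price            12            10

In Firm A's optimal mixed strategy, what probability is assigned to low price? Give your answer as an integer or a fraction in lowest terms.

Row minima are 9 and 10, so Firm A's maximin is 10; column maxima are 12 and 12, so Firm B's minimax is 12. These differ, so the equilibrium is in mixed strategies.
Let Firm A play low price with probability p. Firm B is indifferent when 9p + 12(1−p) = 12p + 10(1−p), giving p = 2/5.

2/5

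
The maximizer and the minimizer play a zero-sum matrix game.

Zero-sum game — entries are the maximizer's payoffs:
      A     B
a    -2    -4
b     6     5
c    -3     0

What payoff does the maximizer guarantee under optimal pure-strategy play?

Row minima: -4, 5, -3 → the maximizer's maximin is 5.
Column maxima: 6, 5 → the minimizer's minimax is 5.
They coincide at (b, B), so the value is 5.

5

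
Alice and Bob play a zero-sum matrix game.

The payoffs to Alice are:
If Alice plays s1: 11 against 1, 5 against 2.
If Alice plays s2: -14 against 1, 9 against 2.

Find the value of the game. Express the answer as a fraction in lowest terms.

169/29

Row minima are 5 and -14, so Alice's maximin is 5; column maxima are 11 and 9, so Bob's minimax is 9. These differ, so the equilibrium is in mixed strategies.
Let Alice play s1 with probability p. Bob is indifferent when 11p − 14(1−p) = 5p + 9(1−p), giving p = 23/29.
Let Bob play 1 with probability q. Alice is indifferent when 11q + 5(1−q) = −14q + 9(1−q), giving q = 4/29.
The value is 11·(4/29) + (5)·(25/29) = 169/29.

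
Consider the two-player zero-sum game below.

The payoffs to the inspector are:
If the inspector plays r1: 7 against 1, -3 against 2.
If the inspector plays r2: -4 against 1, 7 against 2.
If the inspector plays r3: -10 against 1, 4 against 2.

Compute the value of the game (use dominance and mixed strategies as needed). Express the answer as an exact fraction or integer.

Row r3 is strictly dominated by row r2, so the inspector never plays it.
The remaining 2×2 game on (r1, r2) × (1, 2) has no saddle point. Let the inspector play r1 with probability p; indifference gives 7p − 4(1−p) = −3p + 7(1−p), so p = 11/21.
Similarly the inspectee's optimal q on 1 is 10/21, and the value is 7·(10/21) + (-3)·(11/21) = 37/21.

37/21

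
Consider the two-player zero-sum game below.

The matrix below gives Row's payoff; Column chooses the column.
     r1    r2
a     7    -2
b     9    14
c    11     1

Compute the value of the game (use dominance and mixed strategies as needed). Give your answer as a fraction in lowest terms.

Row a is strictly dominated by row c, so Row never plays it.
The remaining 2×2 game on (b, c) × (r1, r2) has no saddle point. Let Row play b with probability p; indifference gives 9p + 11(1−p) = 14p + (1−p), so p = 2/3.
Similarly Column's optimal q on r1 is 13/15, and the value is 9·(13/15) + (14)·(2/15) = 29/3.

29/3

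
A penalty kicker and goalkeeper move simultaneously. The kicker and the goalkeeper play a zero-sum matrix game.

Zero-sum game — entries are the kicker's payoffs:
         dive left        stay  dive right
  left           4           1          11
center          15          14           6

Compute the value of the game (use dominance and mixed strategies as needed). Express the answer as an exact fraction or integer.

Column dive left is strictly dominated by stay for the goalkeeper (it gives the kicker more in every row).
The remaining 2×2 game on (left, center) × (stay, dive right) has no saddle point. Let the kicker play left with probability p; indifference gives p + 14(1−p) = 11p + 6(1−p), so p = 4/9.
Similarly the goalkeeper's optimal q on stay is 5/18, and the value is 1·(5/18) + (11)·(13/18) = 74/9.

74/9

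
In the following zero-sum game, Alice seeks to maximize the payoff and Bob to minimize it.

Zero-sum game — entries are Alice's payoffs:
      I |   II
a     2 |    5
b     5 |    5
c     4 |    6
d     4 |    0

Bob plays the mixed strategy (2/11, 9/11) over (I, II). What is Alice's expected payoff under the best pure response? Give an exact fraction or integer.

a: (2)·(2/11) + (5)·(9/11) = 49/11.
b: (5)·(2/11) + (5)·(9/11) = 5.
c: (4)·(2/11) + (6)·(9/11) = 62/11.
d: (4)·(2/11) + (0)·(9/11) = 8/11.
The best pure response is c with expected payoff 62/11.

62/11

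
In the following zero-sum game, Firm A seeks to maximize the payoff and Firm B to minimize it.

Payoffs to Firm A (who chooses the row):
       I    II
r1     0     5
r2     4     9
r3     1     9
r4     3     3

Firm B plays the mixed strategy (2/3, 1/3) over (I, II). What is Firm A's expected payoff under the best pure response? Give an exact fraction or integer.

17/3

r1: (0)·(2/3) + (5)·(1/3) = 5/3.
r2: (4)·(2/3) + (9)·(1/3) = 17/3.
r3: (1)·(2/3) + (9)·(1/3) = 11/3.
r4: (3)·(2/3) + (3)·(1/3) = 3.
The best pure response is r2 with expected payoff 17/3.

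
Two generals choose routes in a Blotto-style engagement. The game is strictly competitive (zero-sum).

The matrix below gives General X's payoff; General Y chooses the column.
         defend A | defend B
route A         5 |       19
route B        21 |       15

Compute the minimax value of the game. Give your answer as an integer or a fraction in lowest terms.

81/5

Row minima are 5 and 15, so General X's maximin is 15; column maxima are 21 and 19, so General Y's minimax is 19. These differ, so the equilibrium is in mixed strategies.
Let General X play route A with probability p. General Y is indifferent when 5p + 21(1−p) = 19p + 15(1−p), giving p = 3/10.
Let General Y play defend A with probability q. General X is indifferent when 5q + 19(1−q) = 21q + 15(1−q), giving q = 1/5.
The value is 5·(1/5) + (19)·(4/5) = 81/5.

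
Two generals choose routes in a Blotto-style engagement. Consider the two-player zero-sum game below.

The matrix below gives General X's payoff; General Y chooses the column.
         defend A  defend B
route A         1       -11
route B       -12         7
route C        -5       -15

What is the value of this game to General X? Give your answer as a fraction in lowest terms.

-125/31

Row route C is strictly dominated by row route A, so General X never plays it.
The remaining 2×2 game on (route A, route B) × (defend A, defend B) has no saddle point. Let General X play route A with probability p; indifference gives p − 12(1−p) = −11p + 7(1−p), so p = 19/31.
Similarly General Y's optimal q on defend A is 18/31, and the value is 1·(18/31) + (-11)·(13/31) = -125/31.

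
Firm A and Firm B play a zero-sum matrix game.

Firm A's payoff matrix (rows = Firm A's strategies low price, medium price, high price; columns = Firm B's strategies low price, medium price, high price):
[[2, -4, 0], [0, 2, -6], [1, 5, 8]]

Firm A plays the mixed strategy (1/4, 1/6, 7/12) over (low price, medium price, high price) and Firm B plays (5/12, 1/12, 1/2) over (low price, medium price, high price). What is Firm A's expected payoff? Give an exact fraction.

Against (5/12, 1/12, 1/2), each row's expected payoff is low price: 1/2; medium price: -17/6; high price: 29/6.
Taking the (1/4, 1/6, 7/12)-weighted average: (1/4)·(1/2) + (1/6)·(-17/6) + (7/12)·(29/6) = 89/36.

89/36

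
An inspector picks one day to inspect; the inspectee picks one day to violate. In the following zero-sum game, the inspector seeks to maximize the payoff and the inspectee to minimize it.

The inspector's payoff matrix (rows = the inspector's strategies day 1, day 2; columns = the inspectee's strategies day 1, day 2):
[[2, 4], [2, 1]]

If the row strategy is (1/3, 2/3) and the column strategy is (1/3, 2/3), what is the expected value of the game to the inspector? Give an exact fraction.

Against (1/3, 2/3), each row's expected payoff is day 1: 10/3; day 2: 4/3.
Taking the (1/3, 2/3)-weighted average: (1/3)·(10/3) + (2/3)·(4/3) = 2.

2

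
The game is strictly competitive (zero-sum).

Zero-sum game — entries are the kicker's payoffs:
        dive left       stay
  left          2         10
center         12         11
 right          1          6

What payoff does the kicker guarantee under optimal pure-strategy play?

Row minima: 2, 11, 1 → the kicker's maximin is 11.
Column maxima: 12, 11 → the goalkeeper's minimax is 11.
They coincide at (center, stay), so the value is 11.

11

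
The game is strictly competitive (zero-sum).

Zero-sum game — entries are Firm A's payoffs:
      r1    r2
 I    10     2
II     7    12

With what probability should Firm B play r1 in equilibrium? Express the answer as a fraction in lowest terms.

10/13

Row minima are 2 and 7, so Firm A's maximin is 7; column maxima are 10 and 12, so Firm B's minimax is 10. These differ, so the equilibrium is in mixed strategies.
Let Firm B play r1 with probability q. Firm A is indifferent when 10q + 2(1−q) = 7q + 12(1−q), giving q = 10/13.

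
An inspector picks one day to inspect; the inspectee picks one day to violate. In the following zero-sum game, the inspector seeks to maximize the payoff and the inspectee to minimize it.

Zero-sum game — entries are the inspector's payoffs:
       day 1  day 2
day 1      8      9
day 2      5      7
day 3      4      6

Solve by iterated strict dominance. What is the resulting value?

8

Column day 2 is strictly dominated by day 1 for the inspectee (8<9, 5<7, 4<6); eliminate day 2.
Row day 2 is strictly dominated by row day 1 (8>5); eliminate day 2.
Row day 3 is strictly dominated by row day 1 (8>4); eliminate day 3.
Only (day 1, day 1) remains, with payoff 8.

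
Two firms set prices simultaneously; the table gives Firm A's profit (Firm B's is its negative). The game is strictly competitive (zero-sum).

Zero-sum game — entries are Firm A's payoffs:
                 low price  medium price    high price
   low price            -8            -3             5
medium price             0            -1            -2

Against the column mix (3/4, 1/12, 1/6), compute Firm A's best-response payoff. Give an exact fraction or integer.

low price: (-8)·(3/4) + (-3)·(1/12) + (5)·(1/6) = -65/12.
medium price: (0)·(3/4) + (-1)·(1/12) + (-2)·(1/6) = -5/12.
The best pure response is medium price with expected payoff -5/12.

-5/12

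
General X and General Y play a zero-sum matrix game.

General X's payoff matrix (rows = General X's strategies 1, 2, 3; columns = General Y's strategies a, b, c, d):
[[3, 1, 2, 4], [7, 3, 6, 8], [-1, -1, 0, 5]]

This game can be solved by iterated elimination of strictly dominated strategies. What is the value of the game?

Row 1 is strictly dominated by row 2 (7>3, 3>1, 6>2, 8>4); eliminate 1.
Column c is strictly dominated by b for General Y (3<6, -1<0); eliminate c.
Column d is strictly dominated by a for General Y (7<8, -1<5); eliminate d.
Row 3 is strictly dominated by row 2 (7>-1, 3>-1); eliminate 3.
Column a is strictly dominated by b for General Y (3<7); eliminate a.
Only (2, b) remains, with payoff 3.

3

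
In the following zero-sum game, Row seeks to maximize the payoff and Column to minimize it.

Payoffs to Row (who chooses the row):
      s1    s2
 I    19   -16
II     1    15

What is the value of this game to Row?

43/7

Row minima are -16 and 1, so Row's maximin is 1; column maxima are 19 and 15, so Column's minimax is 15. These differ, so the equilibrium is in mixed strategies.
Let Row play I with probability p. Column is indifferent when 19p + (1−p) = −16p + 15(1−p), giving p = 2/7.
Let Column play s1 with probability q. Row is indifferent when 19q − 16(1−q) = q + 15(1−q), giving q = 31/49.
The value is 19·(31/49) + (-16)·(18/49) = 43/7.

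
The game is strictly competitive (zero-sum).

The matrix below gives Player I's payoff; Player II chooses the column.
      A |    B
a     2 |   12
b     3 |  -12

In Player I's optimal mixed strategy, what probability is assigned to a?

Row minima are 2 and -12, so Player I's maximin is 2; column maxima are 3 and 12, so Player II's minimax is 3. These differ, so the equilibrium is in mixed strategies.
Let Player I play a with probability p. Player II is indifferent when 2p + 3(1−p) = 12p − 12(1−p), giving p = 3/5.

3/5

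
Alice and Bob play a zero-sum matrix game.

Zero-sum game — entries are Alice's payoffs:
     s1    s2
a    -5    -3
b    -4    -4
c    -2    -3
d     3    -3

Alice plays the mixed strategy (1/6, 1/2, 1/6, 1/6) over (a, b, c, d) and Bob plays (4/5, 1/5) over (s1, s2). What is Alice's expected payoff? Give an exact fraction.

-17/6

Against (4/5, 1/5), each row's expected payoff is a: -23/5; b: -4; c: -11/5; d: 9/5.
Taking the (1/6, 1/2, 1/6, 1/6)-weighted average: (1/6)·(-23/5) + (1/2)·(-4) + (1/6)·(-11/5) + (1/6)·(9/5) = -17/6.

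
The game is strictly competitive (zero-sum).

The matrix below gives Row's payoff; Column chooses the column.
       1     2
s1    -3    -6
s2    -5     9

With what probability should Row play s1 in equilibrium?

Row minima are -6 and -5, so Row's maximin is -5; column maxima are -3 and 9, so Column's minimax is -3. These differ, so the equilibrium is in mixed strategies.
Let Row play s1 with probability p. Column is indifferent when −3p − 5(1−p) = −6p + 9(1−p), giving p = 14/17.

14/17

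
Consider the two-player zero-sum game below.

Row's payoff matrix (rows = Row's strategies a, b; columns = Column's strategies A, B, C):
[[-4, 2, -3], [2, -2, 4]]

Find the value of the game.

-2/5

Column C is strictly dominated by A for Column (it gives Row more in every row).
The remaining 2×2 game on (a, b) × (A, B) has no saddle point. Let Row play a with probability p; indifference gives −4p + 2(1−p) = 2p − 2(1−p), so p = 2/5.
Similarly Column's optimal q on A is 2/5, and the value is -4·(2/5) + (2)·(3/5) = -2/5.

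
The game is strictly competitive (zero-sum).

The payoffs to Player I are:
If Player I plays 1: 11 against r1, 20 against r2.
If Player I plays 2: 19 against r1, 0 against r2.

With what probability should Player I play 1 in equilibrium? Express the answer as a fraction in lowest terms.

Row minima are 11 and 0, so Player I's maximin is 11; column maxima are 19 and 20, so Player II's minimax is 19. These differ, so the equilibrium is in mixed strategies.
Let Player I play 1 with probability p. Player II is indifferent when 11p + 19(1−p) = 20p, giving p = 19/28.

19/28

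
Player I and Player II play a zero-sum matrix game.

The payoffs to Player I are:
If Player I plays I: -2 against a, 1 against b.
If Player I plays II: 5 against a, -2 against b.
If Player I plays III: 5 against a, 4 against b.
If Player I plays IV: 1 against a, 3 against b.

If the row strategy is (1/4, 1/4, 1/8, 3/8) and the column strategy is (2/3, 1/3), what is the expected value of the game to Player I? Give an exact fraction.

13/8

Against (2/3, 1/3), each row's expected payoff is I: -1; II: 8/3; III: 14/3; IV: 5/3.
Taking the (1/4, 1/4, 1/8, 3/8)-weighted average: (1/4)·(-1) + (1/4)·(8/3) + (1/8)·(14/3) + (3/8)·(5/3) = 13/8.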